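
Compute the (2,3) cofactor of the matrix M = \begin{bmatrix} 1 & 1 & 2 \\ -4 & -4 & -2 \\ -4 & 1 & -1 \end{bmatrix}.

Delete row 2 and column 3; the remaining 2×2 submatrix is [1 1; -4 1].
Its determinant is 1·1 − 1·(-4) = 5.
The cofactor carries sign (−1)^(2+3) = −1, so C_{2,3} = −(5) = -5.

-5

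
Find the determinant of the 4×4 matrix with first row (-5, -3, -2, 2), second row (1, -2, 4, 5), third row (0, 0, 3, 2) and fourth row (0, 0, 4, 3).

The matrix is block upper-triangular with a 2×2 block and a 2×2 block on the diagonal, so its determinant equals the product of the determinants of the diagonal blocks.
det of the 2×2 block = 13
det of the 2×2 block = 1
det = (13)·(1) = 13

13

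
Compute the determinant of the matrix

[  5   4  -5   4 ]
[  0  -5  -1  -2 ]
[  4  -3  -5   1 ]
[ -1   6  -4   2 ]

Expand along row 2 (it has 1 zero):
  + (-5) · M_22   where M_22 = det([5 -5 4; 4 -5 1; -1 -4 2]) = -69
  − (-1) · M_23   where M_23 = det([5 4 4; 4 -3 1; -1 6 2]) = -12
  + (-2) · M_24   where M_24 = det([5 4 -5; 4 -3 -5; -1 6 -4]) = 189
det = (+1)·(-5)·(-69) + (-1)·(-1)·(-12) + (+1)·(-2)·(189) = -45

-45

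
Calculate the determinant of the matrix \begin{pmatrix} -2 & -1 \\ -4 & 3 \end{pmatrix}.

The determinant is -10.

det = (-2)·3 − (-1)·(-4) = -6 − 4 = -10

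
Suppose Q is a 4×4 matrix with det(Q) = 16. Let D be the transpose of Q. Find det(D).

det(Qᵀ) = det(Q).
det(D) = (1)·(16) = 16

16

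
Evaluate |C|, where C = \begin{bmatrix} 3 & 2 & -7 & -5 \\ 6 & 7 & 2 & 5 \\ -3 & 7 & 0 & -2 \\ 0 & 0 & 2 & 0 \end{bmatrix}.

Expand along row 4 (it has 3 zeros):
  − (2) · M_43   where M_43 = det([3 2 -5; 6 7 5; -3 7 -2]) = -468
det = (-1)·(2)·(-468) = 936

936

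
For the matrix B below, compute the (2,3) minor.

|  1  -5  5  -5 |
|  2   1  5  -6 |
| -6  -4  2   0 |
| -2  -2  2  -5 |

The minor is 150.

Delete row 2 and column 3; the remaining 3×3 submatrix is [1 -5 -5; -6 -4 0; -2 -2 -5].
Its determinant is 150.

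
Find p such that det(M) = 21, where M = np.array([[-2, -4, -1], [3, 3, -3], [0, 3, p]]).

Expanding along the column containing p, det(M) is linear in p: det(M) = (6)·p + (-27).
Set (6)·p + (-27) = 21  ⇒  (6)·p = 48  ⇒  p = 8.

p = 8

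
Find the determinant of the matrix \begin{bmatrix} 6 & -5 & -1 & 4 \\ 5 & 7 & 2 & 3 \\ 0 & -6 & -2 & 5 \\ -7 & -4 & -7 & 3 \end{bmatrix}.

Expand along row 3 (it has 1 zero):
  − (-6) · M_32   where M_32 = det([6 -1 4; 5 2 3; -7 -7 3]) = 114
  + (-2) · M_33   where M_33 = det([6 -5 4; 5 7 3; -7 -4 3]) = 494
  − (5) · M_34   where M_34 = det([6 -5 -1; 5 7 2; -7 -4 -7]) = -380
det = (-1)·(-6)·(114) + (+1)·(-2)·(494) + (-1)·(5)·(-380) = 1596

1596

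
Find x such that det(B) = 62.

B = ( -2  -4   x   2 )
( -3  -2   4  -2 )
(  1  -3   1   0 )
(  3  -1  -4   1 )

8

Expanding along the column containing x, det(B) is linear in x: det(B) = (-5)·x + (102).
Set (-5)·x + (102) = 62  ⇒  (-5)·x = -40  ⇒  x = 8.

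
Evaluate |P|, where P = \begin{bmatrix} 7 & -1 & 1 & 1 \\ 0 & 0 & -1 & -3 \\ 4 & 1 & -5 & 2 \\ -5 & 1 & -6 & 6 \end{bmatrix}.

|P| = 212

Expand along row 2 (it has 2 zeros):
  − (-1) · M_23   where M_23 = det([7 -1 1; 4 1 2; -5 1 6]) = 71
  + (-3) · M_24   where M_24 = det([7 -1 1; 4 1 -5; -5 1 -6]) = -47
det = (-1)·(-1)·(71) + (+1)·(-3)·(-47) = 212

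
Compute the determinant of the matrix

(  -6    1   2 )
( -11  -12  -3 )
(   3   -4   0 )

223

Expand along column 3:
  + 2 · |-11 -12; 3 -4| = 2·(44 − (-36)) = 160
  − (-3) · |-6 1; 3 -4| = −(-3)·(24 − 3) = 63
Sum: (160) + (63) = 223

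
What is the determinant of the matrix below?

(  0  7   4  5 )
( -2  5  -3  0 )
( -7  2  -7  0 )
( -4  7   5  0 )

Expand along column 4 (it has 3 zeros):
  − (5) · M_14   where M_14 = det([-2 5 -3; -7 2 -7; -4 7 5]) = 320
det = (-1)·(5)·(320) = -1600

-1600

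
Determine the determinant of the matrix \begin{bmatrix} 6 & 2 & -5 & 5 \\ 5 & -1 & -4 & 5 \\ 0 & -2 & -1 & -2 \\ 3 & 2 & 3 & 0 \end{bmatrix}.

Expand along row 3 (it has 1 zero):
  − (-2) · M_32   where M_32 = det([6 -5 5; 5 -4 5; 3 3 0]) = -30
  + (-1) · M_33   where M_33 = det([6 2 5; 5 -1 5; 3 2 0]) = 35
  − (-2) · M_34   where M_34 = det([6 2 -5; 5 -1 -4; 3 2 3]) = -89
det = (-1)·(-2)·(-30) + (+1)·(-1)·(35) + (-1)·(-2)·(-89) = -273

The determinant is -273.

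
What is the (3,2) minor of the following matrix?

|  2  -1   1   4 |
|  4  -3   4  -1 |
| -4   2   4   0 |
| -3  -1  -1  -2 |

Delete row 3 and column 2; the remaining 3×3 submatrix is [2 1 4; 4 4 -1; -3 -1 -2].
Its determinant is 25.

25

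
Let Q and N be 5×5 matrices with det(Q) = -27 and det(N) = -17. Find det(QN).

The determinant is 459.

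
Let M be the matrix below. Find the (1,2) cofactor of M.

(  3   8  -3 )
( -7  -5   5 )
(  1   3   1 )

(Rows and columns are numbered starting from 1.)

12

Delete row 1 and column 2; the remaining 2×2 submatrix is [-7 5; 1 1].
Its determinant is (-7)·1 − 5·1 = -12.
The cofactor carries sign (−1)^(1+2) = −1, so C_{1,2} = −(-12) = 12.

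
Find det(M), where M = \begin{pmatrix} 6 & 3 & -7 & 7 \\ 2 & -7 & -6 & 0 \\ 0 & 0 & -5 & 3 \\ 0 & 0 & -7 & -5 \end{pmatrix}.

M is block upper-triangular with a 2×2 block and a 2×2 block on the diagonal, so its determinant equals the product of the determinants of the diagonal blocks.
det of the 2×2 block = -48
det of the 2×2 block = 46
det = (-48)·(46) = -2208

-2208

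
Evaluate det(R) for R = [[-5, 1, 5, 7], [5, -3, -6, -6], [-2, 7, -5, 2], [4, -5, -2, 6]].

Expand along row 1:
  + (-5) · M_11   where M_11 = det([-3 -6 -6; 7 -5 2; -5 -2 6]) = 624
  − (1) · M_12   where M_12 = det([5 -6 -6; -2 -5 2; 4 -2 6]) = -394
  + (5) · M_13   where M_13 = det([5 -3 -6; -2 7 2; 4 -5 6]) = 308
  − (7) · M_14   where M_14 = det([5 -3 -6; -2 7 -5; 4 -5 -2]) = -15
det = (+1)·(-5)·(624) + (-1)·(1)·(-394) + (+1)·(5)·(308) + (-1)·(7)·(-15) = -1081

det(R) = -1081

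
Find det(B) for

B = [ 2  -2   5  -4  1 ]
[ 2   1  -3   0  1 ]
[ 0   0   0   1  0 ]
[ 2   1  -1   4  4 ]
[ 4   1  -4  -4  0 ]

12

Expand along row 3 (it has 4 zeros):
  − (1) · M_34   where M_34 = det([2 -2 5 1; 2 1 -3 1; 2 1 -1 4; 4 1 -4 0]) = -12
det = (-1)·(1)·(-12) = 12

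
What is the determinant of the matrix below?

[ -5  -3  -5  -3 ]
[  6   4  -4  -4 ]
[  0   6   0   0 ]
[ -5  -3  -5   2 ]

The determinant is -1500.

Expand along row 3 (it has 3 zeros):
  − (6) · M_32   where M_32 = det([-5 -5 -3; 6 -4 -4; -5 -5 2]) = 250
det = (-1)·(6)·(250) = -1500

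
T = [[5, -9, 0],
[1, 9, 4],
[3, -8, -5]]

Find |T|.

Expand along column 3:
  − 4 · |5 -9; 3 -8| = −4·(-40 − (-27)) = 52
  + (-5) · |5 -9; 1 9| = (-5)·(45 − (-9)) = -270
Sum: (52) + (-270) = -218

-218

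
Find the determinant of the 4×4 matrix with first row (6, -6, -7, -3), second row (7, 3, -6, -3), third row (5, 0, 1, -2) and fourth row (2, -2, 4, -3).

Expand along row 3 (it has 1 zero):
  + (5) · M_31   where M_31 = det([-6 -7 -3; 3 -6 -3; -2 4 -3]) = -285
  + (1) · M_33   where M_33 = det([6 -6 -3; 7 3 -3; 2 -2 -3]) = -120
  − (-2) · M_34   where M_34 = det([6 -6 -7; 7 3 -6; 2 -2 4]) = 380
det = (+1)·(5)·(-285) + (+1)·(1)·(-120) + (-1)·(-2)·(380) = -785

The determinant is -785.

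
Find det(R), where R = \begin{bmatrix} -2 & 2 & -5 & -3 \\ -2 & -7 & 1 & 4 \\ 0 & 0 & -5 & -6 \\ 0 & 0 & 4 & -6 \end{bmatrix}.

R is block upper-triangular with a 2×2 block and a 2×2 block on the diagonal, so its determinant equals the product of the determinants of the diagonal blocks.
det of the 2×2 block = 18
det of the 2×2 block = 54
det = (18)·(54) = 972

det(R) = 972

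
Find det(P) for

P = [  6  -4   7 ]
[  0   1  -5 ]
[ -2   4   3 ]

det(P) = 112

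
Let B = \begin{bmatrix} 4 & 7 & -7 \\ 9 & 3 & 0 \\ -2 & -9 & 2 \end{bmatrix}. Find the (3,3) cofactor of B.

The cofactor is -51.

Delete row 3 and column 3; the remaining 2×2 submatrix is [4 7; 9 3].
Its determinant is 4·3 − 7·9 = -51.
The cofactor carries sign (−1)^(3+3) = +1, so C_{3,3} = +(-51) = -51.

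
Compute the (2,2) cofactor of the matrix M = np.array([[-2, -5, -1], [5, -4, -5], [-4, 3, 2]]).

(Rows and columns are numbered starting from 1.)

-8

Delete row 2 and column 2; the remaining 2×2 submatrix is [-2 -1; -4 2].
Its determinant is (-2)·2 − (-1)·(-4) = -8.
The cofactor carries sign (−1)^(2+2) = +1, so C_{2,2} = +(-8) = -8.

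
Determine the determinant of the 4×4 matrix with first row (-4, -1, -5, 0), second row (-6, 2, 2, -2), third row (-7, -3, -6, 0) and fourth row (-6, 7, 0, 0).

-262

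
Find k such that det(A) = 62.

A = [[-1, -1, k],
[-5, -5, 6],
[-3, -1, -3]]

Expanding along the column containing k, det(A) is linear in k: det(A) = (-10)·k + (12).
Set (-10)·k + (12) = 62  ⇒  (-10)·k = 50  ⇒  k = -5.

-5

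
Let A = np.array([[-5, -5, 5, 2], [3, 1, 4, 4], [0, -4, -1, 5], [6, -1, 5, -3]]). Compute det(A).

The determinant is 2091.

Expand along row 3 (it has 1 zero):
  − (-4) · M_32   where M_32 = det([-5 5 2; 3 4 4; 6 5 -3]) = 307
  + (-1) · M_33   where M_33 = det([-5 -5 2; 3 1 4; 6 -1 -3]) = -188
  − (5) · M_34   where M_34 = det([-5 -5 5; 3 1 4; 6 -1 5]) = -135
det = (-1)·(-4)·(307) + (+1)·(-1)·(-188) + (-1)·(5)·(-135) = 2091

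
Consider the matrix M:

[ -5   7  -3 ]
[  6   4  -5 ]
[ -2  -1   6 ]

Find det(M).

Expand along row 1:
  + (-5) · |4 -5; -1 6| = (-5)·(24 − 5) = -95
  − 7 · |6 -5; -2 6| = −7·(36 − 10) = -182
  + (-3) · |6 4; -2 -1| = (-3)·(-6 − (-8)) = -6
Sum: (-95) + (-182) + (-6) = -283

-283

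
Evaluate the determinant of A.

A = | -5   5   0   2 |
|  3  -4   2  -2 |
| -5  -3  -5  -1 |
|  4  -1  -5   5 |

The determinant is -458.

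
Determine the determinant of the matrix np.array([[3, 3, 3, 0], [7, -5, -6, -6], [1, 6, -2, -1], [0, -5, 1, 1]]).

The determinant is 252.

Expand along row 1 (it has 1 zero):
  + (3) · M_11   where M_11 = det([-5 -6 -6; 6 -2 -1; -5 1 1]) = 35
  − (3) · M_12   where M_12 = det([7 -6 -6; 1 -2 -1; 0 1 1]) = -7
  + (3) · M_13   where M_13 = det([7 -5 -6; 1 6 -1; 0 -5 1]) = 42
det = (+1)·(3)·(35) + (-1)·(3)·(-7) + (+1)·(3)·(42) = 252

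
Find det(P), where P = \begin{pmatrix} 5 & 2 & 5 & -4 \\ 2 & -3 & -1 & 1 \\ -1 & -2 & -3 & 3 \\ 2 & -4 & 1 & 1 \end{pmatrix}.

Expand along row 1:
  + (5) · M_11   where M_11 = det([-3 -1 1; -2 -3 3; -4 1 1]) = 14
  − (2) · M_12   where M_12 = det([2 -1 1; -1 -3 3; 2 1 1]) = -14
  + (5) · M_13   where M_13 = det([2 -3 1; -1 -2 3; 2 -4 1]) = 7
  − (-4) · M_14   where M_14 = det([2 -3 -1; -1 -2 -3; 2 -4 1]) = -21
det = (+1)·(5)·(14) + (-1)·(2)·(-14) + (+1)·(5)·(7) + (-1)·(-4)·(-21) = 49

The determinant is 49.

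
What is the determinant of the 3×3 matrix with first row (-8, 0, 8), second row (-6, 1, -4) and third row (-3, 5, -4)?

Expand along row 1:
  + (-8) · |1 -4; 5 -4| = (-8)·(-4 − (-20)) = -128
  + 8 · |-6 1; -3 5| = 8·(-30 − (-3)) = -216
Sum: (-128) + (-216) = -344

-344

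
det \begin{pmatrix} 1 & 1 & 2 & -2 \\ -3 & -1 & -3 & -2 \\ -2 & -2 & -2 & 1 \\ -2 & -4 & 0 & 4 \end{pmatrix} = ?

10

Expand along row 4 (it has 1 zero):
  − (-2) · M_41   where M_41 = det([1 2 -2; -1 -3 -2; -2 -2 1]) = 11
  + (-4) · M_42   where M_42 = det([1 2 -2; -3 -3 -2; -2 -2 1]) = 7
  + (4) · M_44   where M_44 = det([1 1 2; -3 -1 -3; -2 -2 -2]) = 4
det = (-1)·(-2)·(11) + (+1)·(-4)·(7) + (+1)·(4)·(4) = 10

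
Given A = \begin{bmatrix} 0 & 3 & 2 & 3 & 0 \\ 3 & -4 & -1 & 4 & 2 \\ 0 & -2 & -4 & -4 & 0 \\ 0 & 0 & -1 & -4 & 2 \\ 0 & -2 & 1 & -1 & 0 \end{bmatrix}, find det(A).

|A| = 36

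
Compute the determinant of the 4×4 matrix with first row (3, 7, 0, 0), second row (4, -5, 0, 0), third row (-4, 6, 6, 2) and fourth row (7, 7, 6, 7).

The matrix is block lower-triangular with a 2×2 block and a 2×2 block on the diagonal, so its determinant equals the product of the determinants of the diagonal blocks.
det of the 2×2 block = -43
det of the 2×2 block = 30
det = (-43)·(30) = -1290

-1290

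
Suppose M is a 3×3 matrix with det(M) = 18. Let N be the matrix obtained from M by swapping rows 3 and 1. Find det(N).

-18

Swapping two rows multiplies the determinant by −1.
det(N) = (-1)·(18) = -18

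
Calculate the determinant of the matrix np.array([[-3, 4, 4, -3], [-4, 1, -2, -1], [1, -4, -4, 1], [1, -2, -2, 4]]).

72

Expand along row 1:
  + (-3) · M_11   where M_11 = det([1 -2 -1; -4 -4 1; -2 -2 4]) = -42
  − (4) · M_12   where M_12 = det([-4 -2 -1; 1 -4 1; 1 -2 4]) = 60
  + (4) · M_13   where M_13 = det([-4 1 -1; 1 -4 1; 1 -2 4]) = 51
  − (-3) · M_14   where M_14 = det([-4 1 -2; 1 -4 -4; 1 -2 -2]) = -6
det = (+1)·(-3)·(-42) + (-1)·(4)·(60) + (+1)·(4)·(51) + (-1)·(-3)·(-6) = 72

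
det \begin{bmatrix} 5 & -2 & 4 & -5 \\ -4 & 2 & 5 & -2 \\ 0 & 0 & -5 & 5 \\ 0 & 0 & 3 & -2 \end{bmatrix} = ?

The matrix is block upper-triangular with a 2×2 block and a 2×2 block on the diagonal, so its determinant equals the product of the determinants of the diagonal blocks.
det of the 2×2 block = 2
det of the 2×2 block = -5
det = (2)·(-5) = -10

-10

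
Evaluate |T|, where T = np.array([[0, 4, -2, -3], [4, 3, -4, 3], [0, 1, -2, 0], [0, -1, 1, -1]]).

Expand along column 1 (it has 3 zeros):
  − (4) · M_21   where M_21 = det([4 -2 -3; 1 -2 0; -1 1 -1]) = 9
det = (-1)·(4)·(9) = -36

-36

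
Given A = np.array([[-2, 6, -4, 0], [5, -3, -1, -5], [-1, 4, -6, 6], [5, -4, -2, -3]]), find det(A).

det(A) = -178

Expand along row 1 (it has 1 zero):
  + (-2) · M_11   where M_11 = det([-3 -1 -5; 4 -6 6; -4 -2 -3]) = 82
  − (6) · M_12   where M_12 = det([5 -1 -5; -1 -6 6; 5 -2 -3]) = -37
  + (-4) · M_13   where M_13 = det([5 -3 -5; -1 4 6; 5 -4 -3]) = 59
det = (+1)·(-2)·(82) + (-1)·(6)·(-37) + (+1)·(-4)·(59) = -178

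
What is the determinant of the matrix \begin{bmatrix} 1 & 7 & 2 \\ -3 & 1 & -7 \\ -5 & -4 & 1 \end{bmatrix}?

Expand along column 1:
  + 1 · |1 -7; -4 1| = 1·(1 − 28) = -27
  − (-3) · |7 2; -4 1| = −(-3)·(7 − (-8)) = 45
  + (-5) · |7 2; 1 -7| = (-5)·(-49 − 2) = 255
Sum: (-27) + (45) + (255) = 273

273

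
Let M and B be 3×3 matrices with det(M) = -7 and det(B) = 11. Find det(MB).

The determinant is -77.

det(MB) = det(M)·det(B) = (-7)·(11) = -77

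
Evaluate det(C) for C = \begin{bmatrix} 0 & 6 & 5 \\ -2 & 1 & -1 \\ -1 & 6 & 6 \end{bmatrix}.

Expand along column 1:
  − (-2) · |6 5; 6 6| = −(-2)·(36 − 30) = 12
  + (-1) · |6 5; 1 -1| = (-1)·(-6 − 5) = 11
Sum: (12) + (11) = 23

The determinant is 23.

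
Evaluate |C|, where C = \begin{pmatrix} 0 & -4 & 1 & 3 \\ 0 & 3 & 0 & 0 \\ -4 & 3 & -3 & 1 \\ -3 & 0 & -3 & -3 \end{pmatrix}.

det(C) = -18

Expand along row 2 (it has 3 zeros):
  + (3) · M_22   where M_22 = det([0 1 3; -4 -3 1; -3 -3 -3]) = -6
det = (+1)·(3)·(-6) = -18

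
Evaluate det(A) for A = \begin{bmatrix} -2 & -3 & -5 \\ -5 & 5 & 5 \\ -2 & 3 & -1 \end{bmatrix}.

det(A) = 110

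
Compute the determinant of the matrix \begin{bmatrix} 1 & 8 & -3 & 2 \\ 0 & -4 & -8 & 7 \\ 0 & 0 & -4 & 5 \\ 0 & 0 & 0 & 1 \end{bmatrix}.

16

The matrix is upper triangular, so the determinant is the product of the diagonal entries:
det = (1) · (-4) · (-4) · (1) = 16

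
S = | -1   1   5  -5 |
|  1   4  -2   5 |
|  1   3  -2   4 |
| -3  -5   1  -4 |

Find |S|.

Expand along row 1:
  + (-1) · M_11   where M_11 = det([4 -2 5; 3 -2 4; -5 1 -4]) = -3
  − (1) · M_12   where M_12 = det([1 -2 5; 1 -2 4; -3 1 -4]) = -5
  + (5) · M_13   where M_13 = det([1 4 5; 1 3 4; -3 -5 -4]) = -4
  − (-5) · M_14   where M_14 = det([1 4 -2; 1 3 -2; -3 -5 1]) = 5
det = (+1)·(-1)·(-3) + (-1)·(1)·(-5) + (+1)·(5)·(-4) + (-1)·(-5)·(5) = 13

13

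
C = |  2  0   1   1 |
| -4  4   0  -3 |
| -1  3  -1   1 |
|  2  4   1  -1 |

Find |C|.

|C| = 52

Expand along row 1 (it has 1 zero):
  + (2) · M_11   where M_11 = det([4 0 -3; 3 -1 1; 4 1 -1]) = -21
  + (1) · M_13   where M_13 = det([-4 4 -3; -1 3 1; 2 4 -1]) = 62
  − (1) · M_14   where M_14 = det([-4 4 0; -1 3 -1; 2 4 1]) = -32
det = (+1)·(2)·(-21) + (+1)·(1)·(62) + (-1)·(1)·(-32) = 52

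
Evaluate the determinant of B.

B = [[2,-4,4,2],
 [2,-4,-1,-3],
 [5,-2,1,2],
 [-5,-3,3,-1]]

Expand along row 1:
  + (2) · M_11   where M_11 = det([-4 -1 -3; -2 1 2; -3 3 -1]) = 45
  − (-4) · M_12   where M_12 = det([2 -1 -3; 5 1 2; -5 3 -1]) = -69
  + (4) · M_13   where M_13 = det([2 -4 -3; 5 -2 2; -5 -3 -1]) = 111
  − (2) · M_14   where M_14 = det([2 -4 -1; 5 -2 1; -5 -3 3]) = 99
det = (+1)·(2)·(45) + (-1)·(-4)·(-69) + (+1)·(4)·(111) + (-1)·(2)·(99) = 60

det(B) = 60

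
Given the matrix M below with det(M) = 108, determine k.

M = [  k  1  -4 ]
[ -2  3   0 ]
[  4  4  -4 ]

Expanding along the row containing k, det(M) is linear in k: det(M) = (-12)·k + (72).
Set (-12)·k + (72) = 108  ⇒  (-12)·k = 36  ⇒  k = -3.

k = -3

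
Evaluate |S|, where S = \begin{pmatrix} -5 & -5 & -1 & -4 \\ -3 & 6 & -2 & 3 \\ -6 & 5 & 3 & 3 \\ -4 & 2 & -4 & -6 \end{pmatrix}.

Expand along row 1:
  + (-5) · M_11   where M_11 = det([6 -2 3; 5 3 3; 2 -4 -6]) = -186
  − (-5) · M_12   where M_12 = det([-3 -2 3; -6 3 3; -4 -4 -6]) = 222
  + (-1) · M_13   where M_13 = det([-3 6 3; -6 5 3; -4 2 -6]) = -156
  − (-4) · M_14   where M_14 = det([-3 6 -2; -6 5 3; -4 2 -4]) = -154
det = (+1)·(-5)·(-186) + (-1)·(-5)·(222) + (+1)·(-1)·(-156) + (-1)·(-4)·(-154) = 1580

|S| = 1580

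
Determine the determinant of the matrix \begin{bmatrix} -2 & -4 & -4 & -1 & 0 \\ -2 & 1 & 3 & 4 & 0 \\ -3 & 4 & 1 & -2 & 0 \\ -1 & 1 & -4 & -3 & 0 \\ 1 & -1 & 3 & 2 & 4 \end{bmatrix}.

1064

Expand along column 5 (it has 4 zeros):
  + (4) · M_55   where M_55 = det([-2 -4 -4 -1; -2 1 3 4; -3 4 1 -2; -1 1 -4 -3]) = 266
det = (+1)·(4)·(266) = 1064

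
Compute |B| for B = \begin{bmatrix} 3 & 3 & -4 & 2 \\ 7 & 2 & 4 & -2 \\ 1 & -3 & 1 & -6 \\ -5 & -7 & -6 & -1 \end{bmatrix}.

The determinant is 985.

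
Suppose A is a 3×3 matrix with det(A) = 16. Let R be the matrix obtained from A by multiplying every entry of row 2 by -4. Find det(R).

Scaling one row by -4 multiplies the determinant by -4.
det(R) = (-4)·(16) = -64

The determinant is -64.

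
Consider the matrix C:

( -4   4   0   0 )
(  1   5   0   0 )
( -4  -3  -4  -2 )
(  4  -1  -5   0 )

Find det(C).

240

C is block lower-triangular with a 2×2 block and a 2×2 block on the diagonal, so its determinant equals the product of the determinants of the diagonal blocks.
det of the 2×2 block = -24
det of the 2×2 block = -10
det = (-24)·(-10) = 240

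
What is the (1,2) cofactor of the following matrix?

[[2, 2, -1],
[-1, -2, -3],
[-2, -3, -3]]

3

Delete row 1 and column 2; the remaining 2×2 submatrix is [-1 -3; -2 -3].
Its determinant is (-1)·(-3) − (-3)·(-2) = -3.
The cofactor carries sign (−1)^(1+2) = −1, so C_{1,2} = −(-3) = 3.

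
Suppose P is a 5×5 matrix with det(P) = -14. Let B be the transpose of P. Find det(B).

det(Pᵀ) = det(P).
det(B) = (1)·(-14) = -14

-14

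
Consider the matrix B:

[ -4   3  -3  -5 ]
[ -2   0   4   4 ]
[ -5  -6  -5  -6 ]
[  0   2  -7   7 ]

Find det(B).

-3394

Expand along row 2 (it has 1 zero):
  − (-2) · M_21   where M_21 = det([3 -3 -5; -6 -5 -6; 2 -7 7]) = -581
  − (4) · M_23   where M_23 = det([-4 3 -5; -5 -6 -6; 0 2 7]) = 275
  + (4) · M_24   where M_24 = det([-4 3 -3; -5 -6 -5; 0 2 -7]) = -283
det = (-1)·(-2)·(-581) + (-1)·(4)·(275) + (+1)·(4)·(-283) = -3394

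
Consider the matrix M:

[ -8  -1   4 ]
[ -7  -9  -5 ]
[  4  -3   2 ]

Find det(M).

Expand along row 1:
  + (-8) · |-9 -5; -3 2| = (-8)·(-18 − 15) = 264
  − (-1) · |-7 -5; 4 2| = −(-1)·(-14 − (-20)) = 6
  + 4 · |-7 -9; 4 -3| = 4·(21 − (-36)) = 228
Sum: (264) + (6) + (228) = 498

det(M) = 498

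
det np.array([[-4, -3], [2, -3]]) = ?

The determinant is 18.

det = (-4)·(-3) − (-3)·2 = 12 − (-6) = 18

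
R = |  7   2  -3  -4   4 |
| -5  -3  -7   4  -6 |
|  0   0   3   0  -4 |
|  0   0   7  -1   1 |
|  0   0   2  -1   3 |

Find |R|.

R is block upper-triangular with a 2×2 block and a 3×3 block on the diagonal, so its determinant equals the product of the determinants of the diagonal blocks.
det of the 2×2 block = -11
det of the 3×3 block = 14
det = (-11)·(14) = -154

The determinant is -154.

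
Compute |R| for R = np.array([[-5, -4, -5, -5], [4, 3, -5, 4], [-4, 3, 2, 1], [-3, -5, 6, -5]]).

-84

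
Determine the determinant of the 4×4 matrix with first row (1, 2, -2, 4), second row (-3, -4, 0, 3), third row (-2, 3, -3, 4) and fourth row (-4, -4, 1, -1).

-15

Expand along row 2 (it has 1 zero):
  − (-3) · M_21   where M_21 = det([2 -2 4; 3 -3 4; -4 1 -1]) = -12
  + (-4) · M_22   where M_22 = det([1 -2 4; -2 -3 4; -4 1 -1]) = -21
  + (3) · M_24   where M_24 = det([1 2 -2; -2 3 -3; -4 -4 1]) = -21
det = (-1)·(-3)·(-12) + (+1)·(-4)·(-21) + (+1)·(3)·(-21) = -15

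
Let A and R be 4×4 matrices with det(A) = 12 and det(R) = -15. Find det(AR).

The determinant is -180.

det(AR) = det(A)·det(R) = (12)·(-15) = -180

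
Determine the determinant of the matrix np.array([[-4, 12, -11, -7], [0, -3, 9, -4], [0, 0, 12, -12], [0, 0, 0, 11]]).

The matrix is upper triangular, so the determinant is the product of the diagonal entries:
det = (-4) · (-3) · (12) · (11) = 1584

1584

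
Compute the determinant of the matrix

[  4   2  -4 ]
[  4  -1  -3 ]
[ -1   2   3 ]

-34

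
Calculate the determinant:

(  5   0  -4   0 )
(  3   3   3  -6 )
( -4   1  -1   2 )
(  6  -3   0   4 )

Expand along row 1 (it has 2 zeros):
  + (5) · M_11   where M_11 = det([3 3 -6; 1 -1 2; -3 0 4]) = -24
  + (-4) · M_13   where M_13 = det([3 3 -6; -4 1 2; 6 -3 4]) = 78
det = (+1)·(5)·(-24) + (+1)·(-4)·(78) = -432

The determinant is -432.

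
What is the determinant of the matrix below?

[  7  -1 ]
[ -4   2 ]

The determinant is 10.

det = 7·2 − (-1)·(-4) = 14 − 4 = 10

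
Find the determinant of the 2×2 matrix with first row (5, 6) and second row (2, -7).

det = 5·(-7) − 6·2 = -35 − 12 = -47

The determinant is -47.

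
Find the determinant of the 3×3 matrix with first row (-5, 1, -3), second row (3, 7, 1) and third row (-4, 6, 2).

Expand along row 1:
  + (-5) · |7 1; 6 2| = (-5)·(14 − 6) = -40
  − 1 · |3 1; -4 2| = −1·(6 − (-4)) = -10
  + (-3) · |3 7; -4 6| = (-3)·(18 − (-28)) = -138
Sum: (-40) + (-10) + (-138) = -188

The determinant is -188.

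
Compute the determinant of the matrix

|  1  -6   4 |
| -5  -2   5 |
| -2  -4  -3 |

The determinant is 240.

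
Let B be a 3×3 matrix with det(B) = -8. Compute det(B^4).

det(B^4) = (det B)^4 = (-8)^4 = 4096

4096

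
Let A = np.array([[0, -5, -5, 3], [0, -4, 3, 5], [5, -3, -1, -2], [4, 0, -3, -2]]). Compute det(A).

Expand along column 1 (it has 2 zeros):
  + (5) · M_31   where M_31 = det([-5 -5 3; -4 3 5; 0 -3 -2]) = 31
  − (4) · M_41   where M_41 = det([-5 -5 3; -4 3 5; -3 -1 -2]) = 159
det = (+1)·(5)·(31) + (-1)·(4)·(159) = -481

The determinant is -481.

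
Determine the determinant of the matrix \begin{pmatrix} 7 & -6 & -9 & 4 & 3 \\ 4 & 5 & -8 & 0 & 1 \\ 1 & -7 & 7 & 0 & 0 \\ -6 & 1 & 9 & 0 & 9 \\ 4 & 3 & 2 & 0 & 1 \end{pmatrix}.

The determinant is -10520.

Expand along column 4 (it has 4 zeros):
  − (4) · M_14   where M_14 = det([4 5 -8 1; 1 -7 7 0; -6 1 9 9; 4 3 2 1]) = 2630
det = (-1)·(4)·(2630) = -10520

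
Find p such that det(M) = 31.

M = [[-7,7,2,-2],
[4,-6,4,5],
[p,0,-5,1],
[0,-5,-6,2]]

Expanding along the column containing p, det(M) is linear in p: det(M) = (128)·p + (799).
Set (128)·p + (799) = 31  ⇒  (128)·p = -768  ⇒  p = -6.

p = -6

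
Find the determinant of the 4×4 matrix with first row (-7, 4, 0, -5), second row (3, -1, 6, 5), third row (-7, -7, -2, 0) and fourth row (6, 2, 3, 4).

Expand along row 1 (it has 1 zero):
  + (-7) · M_11   where M_11 = det([-1 6 5; -7 -2 0; 2 3 4]) = 91
  − (4) · M_12   where M_12 = det([3 6 5; -7 -2 0; 6 3 4]) = 99
  − (-5) · M_14   where M_14 = det([3 -1 6; -7 -7 -2; 6 2 3]) = 108
det = (+1)·(-7)·(91) + (-1)·(4)·(99) + (-1)·(-5)·(108) = -493

The determinant is -493.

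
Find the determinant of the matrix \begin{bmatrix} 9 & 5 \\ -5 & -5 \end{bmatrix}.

det = 9·(-5) − 5·(-5) = -45 − (-25) = -20

The determinant is -20.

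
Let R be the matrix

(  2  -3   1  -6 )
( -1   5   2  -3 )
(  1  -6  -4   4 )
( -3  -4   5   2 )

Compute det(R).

Expand along row 1:
  + (2) · M_11   where M_11 = det([5 2 -3; -6 -4 4; -4 5 2]) = -10
  − (-3) · M_12   where M_12 = det([-1 2 -3; 1 -4 4; -3 5 2]) = 21
  + (1) · M_13   where M_13 = det([-1 5 -3; 1 -6 4; -3 -4 2]) = -8
  − (-6) · M_14   where M_14 = det([-1 5 2; 1 -6 -4; -3 -4 5]) = 37
det = (+1)·(2)·(-10) + (-1)·(-3)·(21) + (+1)·(1)·(-8) + (-1)·(-6)·(37) = 257

The determinant is 257.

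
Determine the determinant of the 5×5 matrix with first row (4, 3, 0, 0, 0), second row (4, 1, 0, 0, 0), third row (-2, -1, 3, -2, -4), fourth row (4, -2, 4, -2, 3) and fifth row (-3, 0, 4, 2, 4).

The matrix is block lower-triangular with a 2×2 block and a 3×3 block on the diagonal, so its determinant equals the product of the determinants of the diagonal blocks.
det of the 2×2 block = -8
det of the 3×3 block = -98
det = (-8)·(-98) = 784

784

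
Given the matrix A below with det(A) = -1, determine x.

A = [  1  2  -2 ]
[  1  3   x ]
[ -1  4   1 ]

Expanding along the row containing x, det(A) is linear in x: det(A) = (-6)·x + (-13).
Set (-6)·x + (-13) = -1  ⇒  (-6)·x = 12  ⇒  x = -2.

x = -2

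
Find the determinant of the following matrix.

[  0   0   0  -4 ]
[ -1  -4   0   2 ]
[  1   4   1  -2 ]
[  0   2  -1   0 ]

The determinant is 8.

Expand along row 1 (it has 3 zeros):
  − (-4) · M_14   where M_14 = det([-1 -4 0; 1 4 1; 0 2 -1]) = 2
det = (-1)·(-4)·(2) = 8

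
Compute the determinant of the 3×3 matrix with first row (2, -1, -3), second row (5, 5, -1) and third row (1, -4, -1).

Expand along column 1:
  + 2 · |5 -1; -4 -1| = 2·(-5 − 4) = -18
  − 5 · |-1 -3; -4 -1| = −5·(1 − 12) = 55
  + 1 · |-1 -3; 5 -1| = 1·(1 − (-15)) = 16
Sum: (-18) + (55) + (16) = 53

53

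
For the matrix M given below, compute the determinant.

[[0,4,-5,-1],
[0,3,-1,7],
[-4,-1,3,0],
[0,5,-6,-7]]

|M| = 284

Expand along column 1 (it has 3 zeros):
  + (-4) · M_31   where M_31 = det([4 -5 -1; 3 -1 7; 5 -6 -7]) = -71
det = (+1)·(-4)·(-71) = 284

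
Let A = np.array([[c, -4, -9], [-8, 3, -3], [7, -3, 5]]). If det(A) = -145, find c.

c = -7

Expanding along the column containing c, det(A) is linear in c: det(A) = (6)·c + (-103).
Set (6)·c + (-103) = -145  ⇒  (6)·c = -42  ⇒  c = -7.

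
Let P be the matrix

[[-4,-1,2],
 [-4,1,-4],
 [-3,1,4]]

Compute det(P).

Expand along column 1:
  + (-4) · |1 -4; 1 4| = (-4)·(4 − (-4)) = -32
  − (-4) · |-1 2; 1 4| = −(-4)·(-4 − 2) = -24
  + (-3) · |-1 2; 1 -4| = (-3)·(4 − 2) = -6
Sum: (-32) + (-24) + (-6) = -62

The determinant is -62.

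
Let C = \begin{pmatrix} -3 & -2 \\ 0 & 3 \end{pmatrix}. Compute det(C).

det(C) = (-3)·3 − (-2)·0 = -9 − 0 = -9

|C| = -9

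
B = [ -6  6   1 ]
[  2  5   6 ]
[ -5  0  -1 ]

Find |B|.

|B| = -113

Expand along row 3:
  + (-5) · |6 1; 5 6| = (-5)·(36 − 5) = -155
  + (-1) · |-6 6; 2 5| = (-1)·(-30 − 12) = 42
Sum: (-155) + (42) = -113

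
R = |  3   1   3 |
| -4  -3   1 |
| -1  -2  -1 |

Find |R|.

Expand along row 1:
  + 3 · |-3 1; -2 -1| = 3·(3 − (-2)) = 15
  − 1 · |-4 1; -1 -1| = −1·(4 − (-1)) = -5
  + 3 · |-4 -3; -1 -2| = 3·(8 − 3) = 15
Sum: (15) + (-5) + (15) = 25

25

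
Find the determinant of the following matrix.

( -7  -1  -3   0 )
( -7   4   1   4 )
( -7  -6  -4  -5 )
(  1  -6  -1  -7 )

97

Expand along row 1 (it has 1 zero):
  + (-7) · M_11   where M_11 = det([4 1 4; -6 -4 -5; -6 -1 -7]) = 8
  − (-1) · M_12   where M_12 = det([-7 1 4; -7 -4 -5; 1 -1 -7]) = -171
  + (-3) · M_13   where M_13 = det([-7 4 4; -7 -6 -5; 1 -6 -7]) = -108
det = (+1)·(-7)·(8) + (-1)·(-1)·(-171) + (+1)·(-3)·(-108) = 97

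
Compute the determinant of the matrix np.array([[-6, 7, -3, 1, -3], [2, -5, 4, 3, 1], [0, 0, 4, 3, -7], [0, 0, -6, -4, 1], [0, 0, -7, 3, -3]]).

4528

The matrix is block upper-triangular with a 2×2 block and a 3×3 block on the diagonal, so its determinant equals the product of the determinants of the diagonal blocks.
det of the 2×2 block = 16
det of the 3×3 block = 283
det = (16)·(283) = 4528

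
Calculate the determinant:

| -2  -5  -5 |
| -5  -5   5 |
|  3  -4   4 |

The determinant is -350.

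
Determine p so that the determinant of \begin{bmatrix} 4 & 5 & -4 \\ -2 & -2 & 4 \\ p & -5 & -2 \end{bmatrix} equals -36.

p = -6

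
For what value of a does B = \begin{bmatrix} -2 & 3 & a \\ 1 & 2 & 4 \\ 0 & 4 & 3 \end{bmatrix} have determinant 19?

2

Expanding along the column containing a, det(B) is linear in a: det(B) = (4)·a + (11).
Set (4)·a + (11) = 19  ⇒  (4)·a = 8  ⇒  a = 2.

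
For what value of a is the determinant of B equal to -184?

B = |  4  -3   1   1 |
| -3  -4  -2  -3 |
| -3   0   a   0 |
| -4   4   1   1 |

5

Expanding along the column containing a, det(B) is linear in a: det(B) = (-41)·a + (21).
Set (-41)·a + (21) = -184  ⇒  (-41)·a = -205  ⇒  a = 5.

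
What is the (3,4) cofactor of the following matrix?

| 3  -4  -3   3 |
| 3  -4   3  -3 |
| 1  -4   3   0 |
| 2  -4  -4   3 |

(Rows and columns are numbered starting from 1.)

The cofactor is -24.

Delete row 3 and column 4; the remaining 3×3 submatrix is [3 -4 -3; 3 -4 3; 2 -4 -4].
Its determinant is 24.
The cofactor carries sign (−1)^(3+4) = −1, so C_{3,4} = −(24) = -24.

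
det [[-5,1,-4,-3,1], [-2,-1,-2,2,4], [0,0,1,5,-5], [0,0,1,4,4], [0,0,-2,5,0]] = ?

The matrix is block upper-triangular with a 2×2 block and a 3×3 block on the diagonal, so its determinant equals the product of the determinants of the diagonal blocks.
det of the 2×2 block = 7
det of the 3×3 block = -125
det = (7)·(-125) = -875

-875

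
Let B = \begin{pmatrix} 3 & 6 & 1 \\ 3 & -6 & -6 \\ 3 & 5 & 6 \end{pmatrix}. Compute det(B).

-201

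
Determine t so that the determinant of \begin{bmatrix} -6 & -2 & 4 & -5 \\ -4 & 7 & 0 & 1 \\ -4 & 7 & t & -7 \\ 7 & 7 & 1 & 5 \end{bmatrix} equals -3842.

t = -6

Expanding along the row containing t, det(M) is linear in t: det(M) = (163)·t + (-2864).
Set (163)·t + (-2864) = -3842  ⇒  (163)·t = -978  ⇒  t = -6.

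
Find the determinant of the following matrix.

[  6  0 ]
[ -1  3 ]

det = 6·3 − 0·(-1) = 18 − 0 = 18

18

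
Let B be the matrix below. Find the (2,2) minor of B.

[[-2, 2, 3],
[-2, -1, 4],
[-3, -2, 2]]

Delete row 2 and column 2; the remaining 2×2 submatrix is [-2 3; -3 2].
Its determinant is (-2)·2 − 3·(-3) = 5.

5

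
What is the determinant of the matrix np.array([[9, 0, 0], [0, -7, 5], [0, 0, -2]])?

The matrix is upper triangular, so the determinant is the product of the diagonal entries:
det = (9) · (-7) · (-2) = 126

126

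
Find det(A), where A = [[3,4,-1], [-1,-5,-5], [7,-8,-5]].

Expand along row 1:
  + 3 · |-5 -5; -8 -5| = 3·(25 − 40) = -45
  − 4 · |-1 -5; 7 -5| = −4·(5 − (-35)) = -160
  + (-1) · |-1 -5; 7 -8| = (-1)·(8 − (-35)) = -43
Sum: (-45) + (-160) + (-43) = -248

-248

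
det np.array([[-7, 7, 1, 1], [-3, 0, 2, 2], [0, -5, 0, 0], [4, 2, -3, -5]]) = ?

Expand along row 3 (it has 3 zeros):
  − (-5) · M_32   where M_32 = det([-7 1 1; -3 2 2; 4 -3 -5]) = 22
det = (-1)·(-5)·(22) = 110

110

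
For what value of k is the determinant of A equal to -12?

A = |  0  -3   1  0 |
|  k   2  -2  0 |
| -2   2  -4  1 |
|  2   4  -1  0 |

k = 4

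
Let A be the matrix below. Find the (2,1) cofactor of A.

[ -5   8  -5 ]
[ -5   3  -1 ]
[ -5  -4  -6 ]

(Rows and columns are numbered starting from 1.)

Delete row 2 and column 1; the remaining 2×2 submatrix is [8 -5; -4 -6].
Its determinant is 8·(-6) − (-5)·(-4) = -68.
The cofactor carries sign (−1)^(2+1) = −1, so C_{2,1} = −(-68) = 68.

68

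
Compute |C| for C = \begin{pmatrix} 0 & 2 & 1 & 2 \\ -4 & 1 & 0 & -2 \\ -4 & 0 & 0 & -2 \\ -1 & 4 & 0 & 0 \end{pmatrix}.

det(C) = 2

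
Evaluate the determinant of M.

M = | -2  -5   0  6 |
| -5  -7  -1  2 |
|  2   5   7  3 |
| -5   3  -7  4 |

Expand along row 1 (it has 1 zero):
  + (-2) · M_11   where M_11 = det([-7 -1 2; 5 7 3; 3 -7 4]) = -444
  − (-5) · M_12   where M_12 = det([-5 -1 2; 2 7 3; -5 -7 4]) = -180
  − (6) · M_14   where M_14 = det([-5 -7 -1; 2 5 7; -5 3 -7]) = 396
det = (+1)·(-2)·(-444) + (-1)·(-5)·(-180) + (-1)·(6)·(396) = -2388

The determinant is -2388.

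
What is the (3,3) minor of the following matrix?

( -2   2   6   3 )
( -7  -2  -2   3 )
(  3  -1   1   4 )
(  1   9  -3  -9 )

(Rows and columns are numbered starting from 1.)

-285

Delete row 3 and column 3; the remaining 3×3 submatrix is [-2 2 3; -7 -2 3; 1 9 -9].
Its determinant is -285.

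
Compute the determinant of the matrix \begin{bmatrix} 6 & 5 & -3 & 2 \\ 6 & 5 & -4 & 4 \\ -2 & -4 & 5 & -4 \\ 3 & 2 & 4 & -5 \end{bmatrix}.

-56

Expand along row 1:
  + (6) · M_11   where M_11 = det([5 -4 4; -4 5 -4; 2 4 -5]) = -37
  − (5) · M_12   where M_12 = det([6 -4 4; -2 5 -4; 3 4 -5]) = -58
  + (-3) · M_13   where M_13 = det([6 5 4; -2 -4 -4; 3 2 -5]) = 90
  − (2) · M_14   where M_14 = det([6 5 -4; -2 -4 5; 3 2 4]) = -73
det = (+1)·(6)·(-37) + (-1)·(5)·(-58) + (+1)·(-3)·(90) + (-1)·(2)·(-73) = -56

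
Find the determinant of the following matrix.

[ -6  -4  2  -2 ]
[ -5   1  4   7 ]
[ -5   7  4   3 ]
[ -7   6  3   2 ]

Expand along row 1:
  + (-6) · M_11   where M_11 = det([1 4 7; 7 4 3; 6 3 2]) = -6
  − (-4) · M_12   where M_12 = det([-5 4 7; -5 4 3; -7 3 2]) = 52
  + (2) · M_13   where M_13 = det([-5 1 7; -5 7 3; -7 6 2]) = 142
  − (-2) · M_14   where M_14 = det([-5 1 4; -5 7 4; -7 6 3]) = 78
det = (+1)·(-6)·(-6) + (-1)·(-4)·(52) + (+1)·(2)·(142) + (-1)·(-2)·(78) = 684

The determinant is 684.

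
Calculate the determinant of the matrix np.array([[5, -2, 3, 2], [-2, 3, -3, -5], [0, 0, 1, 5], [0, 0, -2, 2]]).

The determinant is 132.

The matrix is block upper-triangular with a 2×2 block and a 2×2 block on the diagonal, so its determinant equals the product of the determinants of the diagonal blocks.
det of the 2×2 block = 11
det of the 2×2 block = 12
det = (11)·(12) = 132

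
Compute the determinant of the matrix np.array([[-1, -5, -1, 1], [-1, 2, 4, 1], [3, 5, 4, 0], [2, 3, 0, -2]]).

63

Expand along row 3 (it has 1 zero):
  + (3) · M_31   where M_31 = det([-5 -1 1; 2 4 1; 3 0 -2]) = 21
  − (5) · M_32   where M_32 = det([-1 -1 1; -1 4 1; 2 0 -2]) = 0
  + (4) · M_33   where M_33 = det([-1 -5 1; -1 2 1; 2 3 -2]) = 0
det = (+1)·(3)·(21) + (-1)·(5)·(0) + (+1)·(4)·(0) = 63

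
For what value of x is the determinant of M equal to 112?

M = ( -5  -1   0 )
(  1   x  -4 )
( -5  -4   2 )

-5

Expanding along the row containing x, det(M) is linear in x: det(M) = (-10)·x + (62).
Set (-10)·x + (62) = 112  ⇒  (-10)·x = 50  ⇒  x = -5.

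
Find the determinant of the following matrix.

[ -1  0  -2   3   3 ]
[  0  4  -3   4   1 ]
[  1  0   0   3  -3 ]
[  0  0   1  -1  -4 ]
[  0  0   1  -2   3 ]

80

Expand along column 2 (it has 4 zeros):
  + (4) · M_22   where M_22 = det([-1 -2 3 3; 1 0 3 -3; 0 1 -1 -4; 0 1 -2 3]) = 20
det = (+1)·(4)·(20) = 80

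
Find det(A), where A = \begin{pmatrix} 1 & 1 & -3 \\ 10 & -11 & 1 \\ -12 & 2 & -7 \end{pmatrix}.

|A| = 469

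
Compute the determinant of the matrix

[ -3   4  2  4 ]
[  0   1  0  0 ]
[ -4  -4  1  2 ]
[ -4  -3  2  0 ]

Expand along row 2 (it has 3 zeros):
  + (1) · M_22   where M_22 = det([-3 2 4; -4 1 2; -4 2 0]) = -20
det = (+1)·(1)·(-20) = -20

The determinant is -20.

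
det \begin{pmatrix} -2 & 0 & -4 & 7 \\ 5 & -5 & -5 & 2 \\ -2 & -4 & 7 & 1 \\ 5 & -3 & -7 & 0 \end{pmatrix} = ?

-394

Expand along row 1 (it has 1 zero):
  + (-2) · M_11   where M_11 = det([-5 -5 2; -4 7 1; -3 -7 0]) = 78
  + (-4) · M_13   where M_13 = det([5 -5 2; -2 -4 1; 5 -3 0]) = 42
  − (7) · M_14   where M_14 = det([5 -5 -5; -2 -4 7; 5 -3 -7]) = 10
det = (+1)·(-2)·(78) + (+1)·(-4)·(42) + (-1)·(7)·(10) = -394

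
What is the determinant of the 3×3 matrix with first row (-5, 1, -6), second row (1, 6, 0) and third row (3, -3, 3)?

33

Expand along row 2:
  − 1 · |1 -6; -3 3| = −1·(3 − 18) = 15
  + 6 · |-5 -6; 3 3| = 6·(-15 − (-18)) = 18
Sum: (15) + (18) = 33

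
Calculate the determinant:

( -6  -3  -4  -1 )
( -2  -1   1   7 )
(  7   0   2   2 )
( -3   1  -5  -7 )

Expand along row 3 (it has 1 zero):
  + (7) · M_31   where M_31 = det([-3 -4 -1; -1 1 7; 1 -5 -7]) = -88
  + (2) · M_33   where M_33 = det([-6 -3 -1; -2 -1 7; -3 1 -7]) = 110
  − (2) · M_34   where M_34 = det([-6 -3 -4; -2 -1 1; -3 1 -5]) = 35
det = (+1)·(7)·(-88) + (+1)·(2)·(110) + (-1)·(2)·(35) = -466

-466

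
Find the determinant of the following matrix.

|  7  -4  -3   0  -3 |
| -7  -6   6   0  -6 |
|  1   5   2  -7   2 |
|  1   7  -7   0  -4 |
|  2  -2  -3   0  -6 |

The determinant is 3003.

Expand along column 4 (it has 4 zeros):
  − (-7) · M_34   where M_34 = det([7 -4 -3 -3; -7 -6 6 -6; 1 7 -7 -4; 2 -2 -3 -6]) = 429
det = (-1)·(-7)·(429) = 3003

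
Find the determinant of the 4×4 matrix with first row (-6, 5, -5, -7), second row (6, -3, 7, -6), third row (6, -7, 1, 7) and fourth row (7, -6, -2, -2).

Expand along row 1:
  + (-6) · M_11   where M_11 = det([-3 7 -6; -7 1 7; -6 -2 -2]) = -548
  − (5) · M_12   where M_12 = det([6 7 -6; 6 1 7; 7 -2 -2]) = 613
  + (-5) · M_13   where M_13 = det([6 -3 -6; 6 -7 7; 7 -6 -2]) = 75
  − (-7) · M_14   where M_14 = det([6 -3 7; 6 -7 1; 7 -6 -2]) = 154
det = (+1)·(-6)·(-548) + (-1)·(5)·(613) + (+1)·(-5)·(75) + (-1)·(-7)·(154) = 926

926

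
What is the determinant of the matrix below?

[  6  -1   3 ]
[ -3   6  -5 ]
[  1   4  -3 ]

Expand along column 1:
  + 6 · |6 -5; 4 -3| = 6·(-18 − (-20)) = 12
  − (-3) · |-1 3; 4 -3| = −(-3)·(3 − 12) = -27
  + 1 · |-1 3; 6 -5| = 1·(5 − 18) = -13
Sum: (12) + (-27) + (-13) = -28

The determinant is -28.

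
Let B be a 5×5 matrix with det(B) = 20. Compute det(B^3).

8000

det(B^3) = (det B)^3 = (20)^3 = 8000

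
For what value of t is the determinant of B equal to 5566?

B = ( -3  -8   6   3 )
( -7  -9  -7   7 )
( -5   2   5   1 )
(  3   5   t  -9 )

t = -5

Expanding along the column containing t, det(B) is linear in t: det(B) = (-116)·t + (4986).
Set (-116)·t + (4986) = 5566  ⇒  (-116)·t = 580  ⇒  t = -5.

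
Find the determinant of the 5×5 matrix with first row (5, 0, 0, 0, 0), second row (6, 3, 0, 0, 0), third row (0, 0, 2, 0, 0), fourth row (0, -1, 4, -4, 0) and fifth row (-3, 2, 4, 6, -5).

600

The matrix is lower triangular, so the determinant is the product of the diagonal entries:
det = (5) · (3) · (2) · (-4) · (-5) = 600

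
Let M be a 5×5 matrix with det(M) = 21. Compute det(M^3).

The determinant is 9261.

det(M^3) = (det M)^3 = (21)^3 = 9261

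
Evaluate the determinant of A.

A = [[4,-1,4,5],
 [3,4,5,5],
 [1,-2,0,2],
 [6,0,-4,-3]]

det(A) = 299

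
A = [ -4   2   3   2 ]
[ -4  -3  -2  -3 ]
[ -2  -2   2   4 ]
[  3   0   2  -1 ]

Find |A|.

-400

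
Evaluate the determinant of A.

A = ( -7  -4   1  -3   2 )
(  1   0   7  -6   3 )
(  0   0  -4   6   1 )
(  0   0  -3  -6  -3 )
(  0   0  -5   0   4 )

det(A) = 912

A is block upper-triangular with a 2×2 block and a 3×3 block on the diagonal, so its determinant equals the product of the determinants of the diagonal blocks.
det of the 2×2 block = 4
det of the 3×3 block = 228
det = (4)·(228) = 912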